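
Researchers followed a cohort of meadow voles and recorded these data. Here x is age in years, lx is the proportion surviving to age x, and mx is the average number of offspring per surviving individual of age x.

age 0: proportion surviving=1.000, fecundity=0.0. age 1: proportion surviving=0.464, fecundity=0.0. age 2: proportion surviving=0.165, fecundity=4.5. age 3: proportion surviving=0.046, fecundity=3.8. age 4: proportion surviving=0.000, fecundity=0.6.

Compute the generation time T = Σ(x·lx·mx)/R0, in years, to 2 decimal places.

2.19

lx·mx: 0, 0, 0.7425, 0.1748, 0 → R0 = 0.9173
x·lx·mx: 0, 0, 1.485, 0.5244, 0 → Σ = 2.0094
T = 2.0094 / 0.9173 = 2.190559… → 2.19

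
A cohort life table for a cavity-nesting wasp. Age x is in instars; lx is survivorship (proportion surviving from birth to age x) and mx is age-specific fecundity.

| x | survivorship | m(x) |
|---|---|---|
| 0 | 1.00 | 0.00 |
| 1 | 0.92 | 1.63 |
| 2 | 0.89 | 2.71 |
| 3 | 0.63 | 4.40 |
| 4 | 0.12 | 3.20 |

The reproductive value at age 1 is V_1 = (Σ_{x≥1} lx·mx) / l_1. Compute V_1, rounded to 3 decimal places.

7.682

lx·mx for x ≥ 1: 1.4996, 2.4119, 2.772, 0.384 → sum = 7.0675
V_1 = 7.0675 / l_1 = 7.0675 / 0.92 = 7.682065… → 7.682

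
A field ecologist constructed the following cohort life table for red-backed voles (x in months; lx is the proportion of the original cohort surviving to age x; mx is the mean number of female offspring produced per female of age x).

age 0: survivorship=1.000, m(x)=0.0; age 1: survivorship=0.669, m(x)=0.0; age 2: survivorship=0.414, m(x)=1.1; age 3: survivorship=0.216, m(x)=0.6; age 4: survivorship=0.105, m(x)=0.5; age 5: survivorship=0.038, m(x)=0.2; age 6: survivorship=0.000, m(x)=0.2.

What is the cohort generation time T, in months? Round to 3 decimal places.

2.399

lx·mx: 0, 0, 0.4554, 0.1296, 0.0525, 0.0076, 0 → R0 = 0.6451
x·lx·mx: 0, 0, 0.9108, 0.3888, 0.21, 0.038, 0 → Σ = 1.5476
T = 1.5476 / 0.6451 = 2.399008… → 2.399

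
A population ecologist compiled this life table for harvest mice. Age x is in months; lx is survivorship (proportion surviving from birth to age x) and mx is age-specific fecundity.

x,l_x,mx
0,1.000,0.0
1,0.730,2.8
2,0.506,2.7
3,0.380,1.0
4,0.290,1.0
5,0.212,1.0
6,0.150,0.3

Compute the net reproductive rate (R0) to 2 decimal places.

lx·mx by age: 0, 2.044, 1.3662, 0.38, 0.29, 0.212, 0.045
R0 = Σ lx·mx = 4.3372 → 4.34

4.34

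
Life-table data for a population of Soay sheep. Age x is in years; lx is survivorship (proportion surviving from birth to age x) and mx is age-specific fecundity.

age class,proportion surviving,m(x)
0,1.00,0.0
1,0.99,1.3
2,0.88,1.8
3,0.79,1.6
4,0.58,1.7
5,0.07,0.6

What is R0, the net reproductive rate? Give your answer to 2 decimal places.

lx·mx by age: 0, 1.287, 1.584, 1.264, 0.986, 0.042
R0 = Σ lx·mx = 5.163 → 5.16

5.16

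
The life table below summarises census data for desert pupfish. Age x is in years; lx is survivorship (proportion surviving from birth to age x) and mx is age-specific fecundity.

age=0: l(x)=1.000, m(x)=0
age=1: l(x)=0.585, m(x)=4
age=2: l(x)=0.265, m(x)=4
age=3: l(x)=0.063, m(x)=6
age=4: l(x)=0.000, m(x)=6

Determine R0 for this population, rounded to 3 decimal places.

lx·mx by age: 0, 2.34, 1.06, 0.378, 0
R0 = Σ lx·mx = 3.778 → 3.778

3.778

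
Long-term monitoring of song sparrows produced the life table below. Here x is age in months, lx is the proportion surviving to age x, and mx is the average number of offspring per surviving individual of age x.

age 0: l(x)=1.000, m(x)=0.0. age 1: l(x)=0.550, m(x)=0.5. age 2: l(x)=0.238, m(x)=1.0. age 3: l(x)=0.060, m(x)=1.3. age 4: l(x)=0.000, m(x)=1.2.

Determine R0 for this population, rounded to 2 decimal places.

0.59

lx·mx by age: 0, 0.275, 0.238, 0.078, 0
R0 = Σ lx·mx = 0.591 → 0.59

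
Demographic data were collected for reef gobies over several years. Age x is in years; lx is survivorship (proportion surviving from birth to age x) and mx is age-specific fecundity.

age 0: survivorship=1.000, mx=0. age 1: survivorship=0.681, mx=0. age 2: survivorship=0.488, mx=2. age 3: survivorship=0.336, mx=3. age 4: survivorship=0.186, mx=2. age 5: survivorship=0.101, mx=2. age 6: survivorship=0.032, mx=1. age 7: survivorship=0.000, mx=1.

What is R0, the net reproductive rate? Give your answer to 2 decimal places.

lx·mx by age: 0, 0, 0.976, 1.008, 0.372, 0.202, 0.032, 0
R0 = Σ lx·mx = 2.59 → 2.59

2.59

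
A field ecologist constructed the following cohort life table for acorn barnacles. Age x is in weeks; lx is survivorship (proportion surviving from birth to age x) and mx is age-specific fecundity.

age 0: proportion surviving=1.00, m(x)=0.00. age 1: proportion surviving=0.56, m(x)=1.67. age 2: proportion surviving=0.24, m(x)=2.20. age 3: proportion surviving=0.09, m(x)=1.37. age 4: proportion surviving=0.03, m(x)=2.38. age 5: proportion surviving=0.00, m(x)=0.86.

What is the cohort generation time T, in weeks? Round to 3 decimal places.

lx·mx: 0, 0.9352, 0.528, 0.1233, 0.0714, 0 → R0 = 1.6579
x·lx·mx: 0, 0.9352, 1.056, 0.3699, 0.2856, 0 → Σ = 2.6467
T = 2.6467 / 1.6579 = 1.596417… → 1.596

1.596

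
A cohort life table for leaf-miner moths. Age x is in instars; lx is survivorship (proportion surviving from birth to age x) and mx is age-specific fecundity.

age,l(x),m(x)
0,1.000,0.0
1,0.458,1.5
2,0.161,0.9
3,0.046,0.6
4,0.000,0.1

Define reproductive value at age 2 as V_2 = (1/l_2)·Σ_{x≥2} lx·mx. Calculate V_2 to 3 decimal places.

lx·mx for x ≥ 2: 0.1449, 0.0276, 0 → sum = 0.1725
V_2 = 0.1725 / l_2 = 0.1725 / 0.161 = 1.071429… → 1.071

1.071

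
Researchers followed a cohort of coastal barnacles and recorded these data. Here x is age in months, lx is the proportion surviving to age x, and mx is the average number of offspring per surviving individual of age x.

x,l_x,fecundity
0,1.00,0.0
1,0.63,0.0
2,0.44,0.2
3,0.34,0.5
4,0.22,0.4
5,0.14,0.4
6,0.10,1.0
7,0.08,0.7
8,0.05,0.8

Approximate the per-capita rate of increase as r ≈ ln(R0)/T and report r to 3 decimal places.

R0 = Σ lx·mx = 0 + 0 + 0.088 + 0.17 + 0.088 + 0.056 + 0.1 + 0.056 + 0.04 = 0.598
Σ x·lx·mx = 2.63; T = 2.63/0.598 = 4.39799…
r ≈ ln(R0)/T = ln(0.598)/4.39799… = -0.11691… → -0.117

-0.117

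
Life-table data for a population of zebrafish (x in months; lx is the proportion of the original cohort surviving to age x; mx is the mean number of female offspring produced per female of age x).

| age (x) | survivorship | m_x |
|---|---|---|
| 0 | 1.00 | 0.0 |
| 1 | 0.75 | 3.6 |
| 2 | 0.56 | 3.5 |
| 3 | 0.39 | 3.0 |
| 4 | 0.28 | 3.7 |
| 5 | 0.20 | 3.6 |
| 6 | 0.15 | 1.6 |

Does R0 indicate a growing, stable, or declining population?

R0 = Σ lx·mx = 0 + 2.7 + 1.96 + 1.17 + 1.036 + 0.72 + 0.24 = 7.826
R0 > 1, so the population is growing.

growing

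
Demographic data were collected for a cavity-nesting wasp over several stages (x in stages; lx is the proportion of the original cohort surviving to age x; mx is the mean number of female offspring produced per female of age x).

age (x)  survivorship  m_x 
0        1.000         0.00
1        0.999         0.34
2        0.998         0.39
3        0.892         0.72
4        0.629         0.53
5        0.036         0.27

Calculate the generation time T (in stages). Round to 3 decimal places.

2.582

lx·mx: 0, 0.33966, 0.38922, 0.64224, 0.33337, 0.00972 → R0 = 1.71421
x·lx·mx: 0, 0.33966, 0.77844, 1.92672, 1.33348, 0.0486 → Σ = 4.4269
T = 4.4269 / 1.71421 = 2.582472… → 2.582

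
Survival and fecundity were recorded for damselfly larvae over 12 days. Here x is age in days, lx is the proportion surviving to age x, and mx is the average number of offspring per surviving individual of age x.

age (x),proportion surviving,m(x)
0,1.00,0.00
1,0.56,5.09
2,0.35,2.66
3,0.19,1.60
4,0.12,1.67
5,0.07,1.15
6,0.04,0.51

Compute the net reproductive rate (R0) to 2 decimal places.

lx·mx by age: 0, 2.8504, 0.931, 0.304, 0.2004, 0.0805, 0.0204
R0 = Σ lx·mx = 4.3867 → 4.39

4.39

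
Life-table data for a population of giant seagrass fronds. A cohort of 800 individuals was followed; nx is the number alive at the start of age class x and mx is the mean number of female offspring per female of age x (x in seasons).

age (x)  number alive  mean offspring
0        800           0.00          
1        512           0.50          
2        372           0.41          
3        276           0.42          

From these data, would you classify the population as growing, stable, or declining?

lx = nx/n0 = nx/800: 1, 0.64, 0.465, 0.345
R0 = Σ lx·mx = 0 + 0.32 + 0.19065 + 0.1449 = 0.65555
R0 < 1, so the population is declining.

declining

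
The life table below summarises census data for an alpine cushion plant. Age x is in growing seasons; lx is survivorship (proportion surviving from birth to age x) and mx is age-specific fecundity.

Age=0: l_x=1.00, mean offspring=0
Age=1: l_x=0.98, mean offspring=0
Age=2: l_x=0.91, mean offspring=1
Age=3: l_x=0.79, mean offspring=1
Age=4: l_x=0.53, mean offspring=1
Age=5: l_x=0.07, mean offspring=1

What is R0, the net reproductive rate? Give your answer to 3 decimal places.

lx·mx by age: 0, 0, 0.91, 0.79, 0.53, 0.07
R0 = Σ lx·mx = 2.3 → 2.300

2.300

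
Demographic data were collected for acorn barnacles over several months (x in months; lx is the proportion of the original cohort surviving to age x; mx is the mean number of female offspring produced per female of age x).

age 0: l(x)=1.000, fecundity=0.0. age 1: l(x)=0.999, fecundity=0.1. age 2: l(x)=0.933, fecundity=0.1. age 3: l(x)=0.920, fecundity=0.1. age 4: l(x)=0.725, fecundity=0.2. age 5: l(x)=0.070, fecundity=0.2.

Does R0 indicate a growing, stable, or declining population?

declining

R0 = Σ lx·mx = 0 + 0.0999 + 0.0933 + 0.092 + 0.145 + 0.014 = 0.4442
R0 < 1, so the population is declining.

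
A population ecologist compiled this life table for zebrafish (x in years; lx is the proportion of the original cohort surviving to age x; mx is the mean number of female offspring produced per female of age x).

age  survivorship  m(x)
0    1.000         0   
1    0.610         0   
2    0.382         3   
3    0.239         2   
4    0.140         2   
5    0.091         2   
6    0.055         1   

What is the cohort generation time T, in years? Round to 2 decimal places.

lx·mx: 0, 0, 1.146, 0.478, 0.28, 0.182, 0.055 → R0 = 2.141
x·lx·mx: 0, 0, 2.292, 1.434, 1.12, 0.91, 0.33 → Σ = 6.086
T = 6.086 / 2.141 = 2.842597… → 2.84

2.84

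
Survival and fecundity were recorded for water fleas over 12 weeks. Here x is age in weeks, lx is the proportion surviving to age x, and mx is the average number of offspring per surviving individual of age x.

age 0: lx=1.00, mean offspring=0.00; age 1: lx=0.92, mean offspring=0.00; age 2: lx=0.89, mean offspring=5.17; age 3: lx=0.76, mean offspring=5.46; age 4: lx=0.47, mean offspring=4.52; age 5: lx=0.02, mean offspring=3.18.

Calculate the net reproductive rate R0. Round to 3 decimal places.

lx·mx by age: 0, 0, 4.6013, 4.1496, 2.1244, 0.0636
R0 = Σ lx·mx = 10.9389 → 10.939

10.939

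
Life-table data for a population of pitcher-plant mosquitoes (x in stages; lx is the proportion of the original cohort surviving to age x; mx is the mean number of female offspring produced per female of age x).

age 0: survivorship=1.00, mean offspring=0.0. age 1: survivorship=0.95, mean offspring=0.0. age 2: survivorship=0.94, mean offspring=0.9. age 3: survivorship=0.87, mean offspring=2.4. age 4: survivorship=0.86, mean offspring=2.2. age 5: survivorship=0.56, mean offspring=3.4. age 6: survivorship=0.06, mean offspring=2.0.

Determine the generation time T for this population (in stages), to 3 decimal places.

3.761

lx·mx: 0, 0, 0.846, 2.088, 1.892, 1.904, 0.12 → R0 = 6.85
x·lx·mx: 0, 0, 1.692, 6.264, 7.568, 9.52, 0.72 → Σ = 25.764
T = 25.764 / 6.85 = 3.761168… → 3.761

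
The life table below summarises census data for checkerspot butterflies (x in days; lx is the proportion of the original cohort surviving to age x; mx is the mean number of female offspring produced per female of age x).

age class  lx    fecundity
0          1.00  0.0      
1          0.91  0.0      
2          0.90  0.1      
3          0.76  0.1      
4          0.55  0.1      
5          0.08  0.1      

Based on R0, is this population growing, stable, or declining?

R0 = Σ lx·mx = 0 + 0 + 0.09 + 0.076 + 0.055 + 0.008 = 0.229
R0 < 1, so the population is declining.

declining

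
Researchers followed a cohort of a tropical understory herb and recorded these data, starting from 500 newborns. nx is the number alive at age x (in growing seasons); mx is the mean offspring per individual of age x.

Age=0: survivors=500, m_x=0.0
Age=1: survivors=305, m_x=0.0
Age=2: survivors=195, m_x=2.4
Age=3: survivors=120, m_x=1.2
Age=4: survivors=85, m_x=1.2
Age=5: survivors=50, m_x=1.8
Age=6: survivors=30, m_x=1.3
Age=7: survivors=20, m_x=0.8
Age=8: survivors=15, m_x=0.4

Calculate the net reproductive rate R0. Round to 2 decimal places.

lx = nx/n0 = nx/500: 1, 0.61, 0.39, 0.24, 0.17, 0.1, 0.06, 0.04, 0.03
lx·mx by age: 0, 0, 0.936, 0.288, 0.204, 0.18, 0.078, 0.032, 0.012
R0 = Σ lx·mx = 1.73 → 1.73

1.73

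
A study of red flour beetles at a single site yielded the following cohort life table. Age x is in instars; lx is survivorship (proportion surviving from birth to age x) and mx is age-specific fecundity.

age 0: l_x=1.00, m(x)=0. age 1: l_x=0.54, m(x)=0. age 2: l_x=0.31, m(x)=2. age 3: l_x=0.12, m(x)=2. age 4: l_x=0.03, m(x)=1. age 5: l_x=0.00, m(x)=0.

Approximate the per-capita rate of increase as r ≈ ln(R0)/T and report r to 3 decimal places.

R0 = Σ lx·mx = 0 + 0 + 0.62 + 0.24 + 0.03 + 0 = 0.89
Σ x·lx·mx = 2.08; T = 2.08/0.89 = 2.33708…
r ≈ ln(R0)/T = ln(0.89)/2.33708… = -0.04986… → -0.050

-0.050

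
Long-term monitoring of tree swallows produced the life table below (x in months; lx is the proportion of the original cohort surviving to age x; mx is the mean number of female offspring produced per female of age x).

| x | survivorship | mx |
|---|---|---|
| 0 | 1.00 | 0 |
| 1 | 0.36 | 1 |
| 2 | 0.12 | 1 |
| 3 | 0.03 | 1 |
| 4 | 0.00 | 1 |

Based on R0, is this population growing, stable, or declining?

declining

R0 = Σ lx·mx = 0 + 0.36 + 0.12 + 0.03 + 0 = 0.51
R0 < 1, so the population is declining.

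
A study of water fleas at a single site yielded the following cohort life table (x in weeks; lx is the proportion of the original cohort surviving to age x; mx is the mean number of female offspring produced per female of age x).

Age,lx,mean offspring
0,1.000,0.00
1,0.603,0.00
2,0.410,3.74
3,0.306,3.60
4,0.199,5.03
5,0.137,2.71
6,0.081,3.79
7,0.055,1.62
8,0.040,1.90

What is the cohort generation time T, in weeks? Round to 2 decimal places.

3.42

lx·mx: 0, 0, 1.5334, 1.1016, 1.00097, 0.37127, 0.30699, 0.0891, 0.076 → R0 = 4.47933
x·lx·mx: 0, 0, 3.0668, 3.3048, 4.00388, 1.85635, 1.84194, 0.6237, 0.608 → Σ = 15.30547
T = 15.30547 / 4.47933 = 3.416911… → 3.42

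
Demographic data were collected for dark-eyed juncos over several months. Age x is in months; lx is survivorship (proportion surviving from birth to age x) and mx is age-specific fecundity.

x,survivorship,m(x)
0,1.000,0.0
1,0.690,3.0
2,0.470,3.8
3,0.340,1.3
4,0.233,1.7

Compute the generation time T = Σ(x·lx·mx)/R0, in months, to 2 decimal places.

lx·mx: 0, 2.07, 1.786, 0.442, 0.3961 → R0 = 4.6941
x·lx·mx: 0, 2.07, 3.572, 1.326, 1.5844 → Σ = 8.5524
T = 8.5524 / 4.6941 = 1.821947… → 1.82

1.82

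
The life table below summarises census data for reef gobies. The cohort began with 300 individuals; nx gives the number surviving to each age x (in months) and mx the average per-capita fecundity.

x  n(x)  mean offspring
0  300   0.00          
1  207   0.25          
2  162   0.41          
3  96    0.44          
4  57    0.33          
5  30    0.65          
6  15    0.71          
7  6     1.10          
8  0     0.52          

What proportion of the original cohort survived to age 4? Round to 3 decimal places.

0.190

l_4 = n_4/n_0 = 57/300 = 0.19 → 0.190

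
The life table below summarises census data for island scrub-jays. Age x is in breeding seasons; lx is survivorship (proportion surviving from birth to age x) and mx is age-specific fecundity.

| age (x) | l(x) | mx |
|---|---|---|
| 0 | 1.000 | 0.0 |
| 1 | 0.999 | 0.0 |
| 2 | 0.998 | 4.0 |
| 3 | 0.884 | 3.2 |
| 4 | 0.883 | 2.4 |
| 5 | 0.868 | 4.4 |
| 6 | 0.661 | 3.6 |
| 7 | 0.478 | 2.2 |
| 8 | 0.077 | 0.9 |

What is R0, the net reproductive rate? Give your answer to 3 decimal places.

lx·mx by age: 0, 0, 3.992, 2.8288, 2.1192, 3.8192, 2.3796, 1.0516, 0.0693
R0 = Σ lx·mx = 16.2597 → 16.260

16.260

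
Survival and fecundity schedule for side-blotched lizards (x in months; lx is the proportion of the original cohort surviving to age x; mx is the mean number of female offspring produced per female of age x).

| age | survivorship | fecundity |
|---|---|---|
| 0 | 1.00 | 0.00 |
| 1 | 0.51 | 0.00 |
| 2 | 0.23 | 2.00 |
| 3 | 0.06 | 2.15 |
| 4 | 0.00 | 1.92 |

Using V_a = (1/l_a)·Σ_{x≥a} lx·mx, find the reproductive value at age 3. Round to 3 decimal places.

2.150

lx·mx for x ≥ 3: 0.129, 0 → sum = 0.129
V_3 = 0.129 / l_3 = 0.129 / 0.06 = 2.15 → 2.150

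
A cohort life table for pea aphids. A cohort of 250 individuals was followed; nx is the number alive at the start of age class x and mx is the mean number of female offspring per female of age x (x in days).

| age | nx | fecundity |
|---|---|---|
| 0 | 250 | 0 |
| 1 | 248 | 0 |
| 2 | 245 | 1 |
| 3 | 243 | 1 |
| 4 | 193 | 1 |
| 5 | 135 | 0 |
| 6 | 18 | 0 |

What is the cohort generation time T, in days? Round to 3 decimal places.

lx = nx/n0 = nx/250: 1, 0.992, 0.98, 0.972, 0.772, 0.54, 0.072
lx·mx: 0, 0, 0.98, 0.972, 0.772, 0, 0 → R0 = 2.724
x·lx·mx: 0, 0, 1.96, 2.916, 3.088, 0, 0 → Σ = 7.964
T = 7.964 / 2.724 = 2.923642… → 2.924

2.924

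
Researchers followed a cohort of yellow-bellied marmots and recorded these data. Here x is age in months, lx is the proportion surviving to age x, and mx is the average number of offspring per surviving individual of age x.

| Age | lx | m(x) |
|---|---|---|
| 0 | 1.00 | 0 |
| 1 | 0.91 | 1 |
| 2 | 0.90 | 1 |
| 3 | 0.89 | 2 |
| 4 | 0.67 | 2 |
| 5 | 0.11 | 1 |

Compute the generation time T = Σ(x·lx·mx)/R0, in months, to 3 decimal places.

lx·mx: 0, 0.91, 0.9, 1.78, 1.34, 0.11 → R0 = 5.04
x·lx·mx: 0, 0.91, 1.8, 5.34, 5.36, 0.55 → Σ = 13.96
T = 13.96 / 5.04 = 2.769841… → 2.770

2.770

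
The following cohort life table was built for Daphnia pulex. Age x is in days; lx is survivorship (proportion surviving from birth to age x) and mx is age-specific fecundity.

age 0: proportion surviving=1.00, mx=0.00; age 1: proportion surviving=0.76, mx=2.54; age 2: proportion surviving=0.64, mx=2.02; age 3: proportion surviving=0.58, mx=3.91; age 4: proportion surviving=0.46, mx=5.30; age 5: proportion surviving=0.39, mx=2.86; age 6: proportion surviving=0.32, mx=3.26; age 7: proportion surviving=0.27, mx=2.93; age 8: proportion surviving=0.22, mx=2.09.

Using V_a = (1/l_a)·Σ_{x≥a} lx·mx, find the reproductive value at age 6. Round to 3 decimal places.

7.169

lx·mx for x ≥ 6: 1.0432, 0.7911, 0.4598 → sum = 2.2941
V_6 = 2.2941 / l_6 = 2.2941 / 0.32 = 7.169063… → 7.169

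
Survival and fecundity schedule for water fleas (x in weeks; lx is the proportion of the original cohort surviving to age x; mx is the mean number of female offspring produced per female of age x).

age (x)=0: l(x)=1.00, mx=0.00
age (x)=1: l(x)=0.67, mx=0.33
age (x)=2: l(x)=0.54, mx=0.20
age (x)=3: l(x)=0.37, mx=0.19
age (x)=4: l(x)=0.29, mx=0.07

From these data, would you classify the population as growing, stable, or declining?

declining

R0 = Σ lx·mx = 0 + 0.2211 + 0.108 + 0.0703 + 0.0203 = 0.4197
R0 < 1, so the population is declining.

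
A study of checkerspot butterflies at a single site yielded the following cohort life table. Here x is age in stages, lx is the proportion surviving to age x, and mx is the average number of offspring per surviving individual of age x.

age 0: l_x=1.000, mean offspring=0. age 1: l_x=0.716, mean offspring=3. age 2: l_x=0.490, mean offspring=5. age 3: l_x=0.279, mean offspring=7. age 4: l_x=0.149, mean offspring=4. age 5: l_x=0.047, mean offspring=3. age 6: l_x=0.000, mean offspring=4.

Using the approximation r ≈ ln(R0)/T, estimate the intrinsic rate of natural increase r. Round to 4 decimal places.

0.9050

R0 = Σ lx·mx = 0 + 2.148 + 2.45 + 1.953 + 0.596 + 0.141 + 0 = 7.288
Σ x·lx·mx = 15.996; T = 15.996/7.288 = 2.19484…
r ≈ ln(R0)/T = ln(7.288)/2.19484… = 0.904954… → 0.9050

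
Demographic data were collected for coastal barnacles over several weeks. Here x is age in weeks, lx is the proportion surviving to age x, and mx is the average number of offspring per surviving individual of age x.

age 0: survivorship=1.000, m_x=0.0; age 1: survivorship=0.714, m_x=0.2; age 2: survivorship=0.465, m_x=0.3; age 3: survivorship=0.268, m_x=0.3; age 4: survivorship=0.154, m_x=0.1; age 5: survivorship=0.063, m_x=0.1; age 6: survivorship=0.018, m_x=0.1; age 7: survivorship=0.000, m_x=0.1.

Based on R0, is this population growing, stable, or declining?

R0 = Σ lx·mx = 0 + 0.1428 + 0.1395 + 0.0804 + 0.0154 + 0.0063 + 0.0018 + 0 = 0.3862
R0 < 1, so the population is declining.

declining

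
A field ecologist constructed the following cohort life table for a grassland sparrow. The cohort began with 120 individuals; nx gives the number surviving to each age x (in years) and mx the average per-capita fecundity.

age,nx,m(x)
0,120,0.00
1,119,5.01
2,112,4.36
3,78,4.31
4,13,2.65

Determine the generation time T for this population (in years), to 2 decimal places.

1.87

lx = nx/n0 = nx/120: 1, 0.99167…, 0.93333…, 0.65, 0.10833…
lx·mx: 0, 4.96825…, 4.069333…, 2.8015, 0.287083… → R0 = 12.126167…
x·lx·mx: 0, 4.96825…, 8.138667…, 8.4045, 1.148333… → Σ = 22.65975…
T = 22.65975… / 12.126167… = 1.868666… → 1.87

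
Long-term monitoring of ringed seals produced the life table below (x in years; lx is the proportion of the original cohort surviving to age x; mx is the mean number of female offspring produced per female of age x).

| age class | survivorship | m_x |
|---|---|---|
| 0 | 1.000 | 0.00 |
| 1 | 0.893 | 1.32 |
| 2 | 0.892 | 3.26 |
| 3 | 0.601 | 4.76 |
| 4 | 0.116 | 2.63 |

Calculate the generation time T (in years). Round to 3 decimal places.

2.316

lx·mx: 0, 1.17876, 2.90792, 2.86076, 0.30508 → R0 = 7.25252
x·lx·mx: 0, 1.17876, 5.81584, 8.58228, 1.22032 → Σ = 16.7972
T = 16.7972 / 7.25252 = 2.31605… → 2.316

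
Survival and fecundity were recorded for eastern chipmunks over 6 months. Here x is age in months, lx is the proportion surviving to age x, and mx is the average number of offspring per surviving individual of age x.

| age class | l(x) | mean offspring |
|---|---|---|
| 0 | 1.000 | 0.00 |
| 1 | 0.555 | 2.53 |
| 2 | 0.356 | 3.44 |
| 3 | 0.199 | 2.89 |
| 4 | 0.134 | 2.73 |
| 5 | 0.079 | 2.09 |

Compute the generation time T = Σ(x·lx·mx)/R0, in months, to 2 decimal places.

lx·mx: 0, 1.40415, 1.22464, 0.57511, 0.36582, 0.16511 → R0 = 3.73483
x·lx·mx: 0, 1.40415, 2.44928, 1.72533, 1.46328, 0.82555 → Σ = 7.86759
T = 7.86759 / 3.73483 = 2.106546… → 2.11

2.11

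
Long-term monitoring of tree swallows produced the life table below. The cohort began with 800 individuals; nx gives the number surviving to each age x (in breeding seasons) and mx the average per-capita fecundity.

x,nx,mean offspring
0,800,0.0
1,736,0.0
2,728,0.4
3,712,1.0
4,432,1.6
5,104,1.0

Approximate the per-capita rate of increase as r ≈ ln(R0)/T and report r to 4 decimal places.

0.2427

lx = nx/n0 = nx/800: 1, 0.92, 0.91, 0.89, 0.54, 0.13
R0 = Σ lx·mx = 0 + 0 + 0.364 + 0.89 + 0.864 + 0.13 = 2.248
Σ x·lx·mx = 7.504; T = 7.504/2.248 = 3.33808…
r ≈ ln(R0)/T = ln(2.248)/3.33808… = 0.242667… → 0.2427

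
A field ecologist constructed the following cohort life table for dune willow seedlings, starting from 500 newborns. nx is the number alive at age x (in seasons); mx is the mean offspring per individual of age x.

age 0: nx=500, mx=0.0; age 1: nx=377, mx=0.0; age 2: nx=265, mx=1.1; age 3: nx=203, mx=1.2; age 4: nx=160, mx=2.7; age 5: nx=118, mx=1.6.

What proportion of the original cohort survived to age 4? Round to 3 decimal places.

0.320

l_4 = n_4/n_0 = 160/500 = 0.32 → 0.320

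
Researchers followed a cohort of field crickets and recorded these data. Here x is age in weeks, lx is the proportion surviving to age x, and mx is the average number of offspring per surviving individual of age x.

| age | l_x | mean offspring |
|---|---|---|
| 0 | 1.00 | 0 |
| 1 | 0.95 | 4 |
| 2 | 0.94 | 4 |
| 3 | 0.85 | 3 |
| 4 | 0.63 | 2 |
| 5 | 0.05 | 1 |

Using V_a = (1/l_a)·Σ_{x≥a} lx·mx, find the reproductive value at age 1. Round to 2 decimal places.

12.02

lx·mx for x ≥ 1: 3.8, 3.76, 2.55, 1.26, 0.05 → sum = 11.42
V_1 = 11.42 / l_1 = 11.42 / 0.95 = 12.021053… → 12.02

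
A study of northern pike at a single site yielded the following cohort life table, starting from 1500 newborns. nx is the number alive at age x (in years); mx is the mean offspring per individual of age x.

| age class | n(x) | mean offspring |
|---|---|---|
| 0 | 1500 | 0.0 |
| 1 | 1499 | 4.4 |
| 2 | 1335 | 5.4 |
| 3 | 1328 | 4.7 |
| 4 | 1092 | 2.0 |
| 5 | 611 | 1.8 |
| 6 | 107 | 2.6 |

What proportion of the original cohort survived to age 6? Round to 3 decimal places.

0.071

l_6 = n_6/n_0 = 107/1500 = 0.071333… → 0.071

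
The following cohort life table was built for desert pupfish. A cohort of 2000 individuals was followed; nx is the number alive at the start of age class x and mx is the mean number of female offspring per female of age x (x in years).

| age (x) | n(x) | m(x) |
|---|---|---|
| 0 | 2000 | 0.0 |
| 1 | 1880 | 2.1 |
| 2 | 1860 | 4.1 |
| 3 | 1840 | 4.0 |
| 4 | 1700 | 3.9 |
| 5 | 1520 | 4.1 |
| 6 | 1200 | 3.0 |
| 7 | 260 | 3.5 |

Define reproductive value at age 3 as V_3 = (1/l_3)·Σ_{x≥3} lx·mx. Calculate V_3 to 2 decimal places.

13.44

lx = nx/n0 = nx/2000: 1, 0.94, 0.93, 0.92, 0.85, 0.76, 0.6, 0.13
lx·mx for x ≥ 3: 3.68, 3.315, 3.116, 1.8, 0.455 → sum = 12.366
V_3 = 12.366 / l_3 = 12.366 / 0.92 = 13.441304… → 13.44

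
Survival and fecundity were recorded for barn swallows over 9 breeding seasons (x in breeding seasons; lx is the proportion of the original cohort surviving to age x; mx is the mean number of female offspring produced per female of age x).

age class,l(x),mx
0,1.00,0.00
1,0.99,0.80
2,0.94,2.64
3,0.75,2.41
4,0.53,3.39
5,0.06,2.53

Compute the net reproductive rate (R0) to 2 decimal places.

lx·mx by age: 0, 0.792, 2.4816, 1.8075, 1.7967, 0.1518
R0 = Σ lx·mx = 7.0296 → 7.03

7.03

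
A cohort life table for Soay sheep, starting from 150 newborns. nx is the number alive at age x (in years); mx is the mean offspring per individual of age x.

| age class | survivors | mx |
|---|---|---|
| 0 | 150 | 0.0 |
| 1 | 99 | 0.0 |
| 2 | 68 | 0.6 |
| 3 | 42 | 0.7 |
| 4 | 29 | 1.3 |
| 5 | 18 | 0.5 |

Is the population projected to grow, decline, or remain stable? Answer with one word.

declining

lx = nx/n0 = nx/150: 1, 0.66, 0.45333…, 0.28, 0.19333…, 0.12
R0 = Σ lx·mx = 0 + 0 + 0.272… + 0.196 + 0.251333… + 0.06 = 0.779333…
R0 < 1, so the population is declining.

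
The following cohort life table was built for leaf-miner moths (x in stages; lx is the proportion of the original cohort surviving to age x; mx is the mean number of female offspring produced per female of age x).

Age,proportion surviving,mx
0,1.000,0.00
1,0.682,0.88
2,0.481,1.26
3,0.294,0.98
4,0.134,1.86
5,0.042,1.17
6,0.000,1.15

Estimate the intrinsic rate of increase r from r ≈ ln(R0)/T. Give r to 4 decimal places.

R0 = Σ lx·mx = 0 + 0.60016 + 0.60606 + 0.28812 + 0.24924 + 0.04914 + 0 = 1.79272
Σ x·lx·mx = 3.9193; T = 3.9193/1.79272 = 2.18623…
r ≈ ln(R0)/T = ln(1.79272)/2.18623… = 0.267005… → 0.2670

0.2670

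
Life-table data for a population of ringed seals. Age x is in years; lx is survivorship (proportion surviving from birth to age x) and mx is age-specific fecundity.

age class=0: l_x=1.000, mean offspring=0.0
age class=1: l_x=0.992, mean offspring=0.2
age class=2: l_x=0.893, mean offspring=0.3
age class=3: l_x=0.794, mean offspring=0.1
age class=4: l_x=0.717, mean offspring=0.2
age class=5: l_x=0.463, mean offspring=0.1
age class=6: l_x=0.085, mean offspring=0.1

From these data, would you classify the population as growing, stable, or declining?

R0 = Σ lx·mx = 0 + 0.1984 + 0.2679 + 0.0794 + 0.1434 + 0.0463 + 0.0085 = 0.7439
R0 < 1, so the population is declining.

declining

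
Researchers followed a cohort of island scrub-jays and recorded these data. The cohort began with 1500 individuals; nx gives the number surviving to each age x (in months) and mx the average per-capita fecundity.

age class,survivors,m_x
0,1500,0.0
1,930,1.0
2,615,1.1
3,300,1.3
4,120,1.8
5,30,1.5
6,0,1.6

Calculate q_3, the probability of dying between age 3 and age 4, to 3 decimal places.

lx = nx/n0 = nx/1500: 1, 0.62, 0.41, 0.2, 0.08, 0.02, 0
q_3 = (l_3 − l_4) / l_3 = (0.2 − 0.08) / 0.2
     = 0.12 / 0.2 = 0.6 → 0.600

0.600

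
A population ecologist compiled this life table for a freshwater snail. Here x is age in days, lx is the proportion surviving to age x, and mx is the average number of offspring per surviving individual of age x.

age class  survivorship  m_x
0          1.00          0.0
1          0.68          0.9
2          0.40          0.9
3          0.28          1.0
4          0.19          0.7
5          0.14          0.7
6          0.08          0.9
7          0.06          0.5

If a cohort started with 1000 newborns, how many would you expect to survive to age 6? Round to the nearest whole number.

Expected survivors = N0 · l_6 = 1000 × 0.08 = 80 → 80

80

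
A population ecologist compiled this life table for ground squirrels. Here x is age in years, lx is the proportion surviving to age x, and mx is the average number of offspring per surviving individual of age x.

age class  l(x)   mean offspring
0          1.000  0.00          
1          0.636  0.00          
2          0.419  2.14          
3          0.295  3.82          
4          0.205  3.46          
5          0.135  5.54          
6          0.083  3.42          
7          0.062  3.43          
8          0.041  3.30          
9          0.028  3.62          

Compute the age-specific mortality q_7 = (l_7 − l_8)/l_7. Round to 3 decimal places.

q_7 = (l_7 − l_8) / l_7 = (0.062 − 0.041) / 0.062
     = 0.021 / 0.062 = 0.33871… → 0.339

0.339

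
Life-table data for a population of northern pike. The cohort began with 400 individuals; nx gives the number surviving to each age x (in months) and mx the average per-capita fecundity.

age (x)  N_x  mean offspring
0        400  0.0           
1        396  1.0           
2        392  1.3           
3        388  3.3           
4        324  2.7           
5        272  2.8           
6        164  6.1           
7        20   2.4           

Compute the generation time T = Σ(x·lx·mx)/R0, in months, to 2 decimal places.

3.88

lx = nx/n0 = nx/400: 1, 0.99, 0.98, 0.97, 0.81, 0.68, 0.41, 0.05
lx·mx: 0, 0.99, 1.274, 3.201, 2.187, 1.904, 2.501, 0.12 → R0 = 12.177
x·lx·mx: 0, 0.99, 2.548, 9.603, 8.748, 9.52, 15.006, 0.84 → Σ = 47.255
T = 47.255 / 12.177 = 3.880677… → 3.88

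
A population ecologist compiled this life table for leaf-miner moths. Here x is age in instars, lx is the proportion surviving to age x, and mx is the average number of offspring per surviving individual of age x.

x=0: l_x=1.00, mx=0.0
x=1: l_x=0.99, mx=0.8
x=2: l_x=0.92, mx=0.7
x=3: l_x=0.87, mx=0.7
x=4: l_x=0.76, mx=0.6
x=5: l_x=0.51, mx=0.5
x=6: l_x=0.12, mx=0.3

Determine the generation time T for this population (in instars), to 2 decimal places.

2.59

lx·mx: 0, 0.792, 0.644, 0.609, 0.456, 0.255, 0.036 → R0 = 2.792
x·lx·mx: 0, 0.792, 1.288, 1.827, 1.824, 1.275, 0.216 → Σ = 7.222
T = 7.222 / 2.792 = 2.586676… → 2.59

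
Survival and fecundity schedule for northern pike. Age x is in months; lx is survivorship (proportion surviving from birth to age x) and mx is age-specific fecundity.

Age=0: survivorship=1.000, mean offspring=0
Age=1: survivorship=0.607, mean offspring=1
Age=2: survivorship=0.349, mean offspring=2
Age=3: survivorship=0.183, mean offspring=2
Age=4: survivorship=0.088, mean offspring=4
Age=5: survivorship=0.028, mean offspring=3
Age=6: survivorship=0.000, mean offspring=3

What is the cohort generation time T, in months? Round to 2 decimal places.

lx·mx: 0, 0.607, 0.698, 0.366, 0.352, 0.084, 0 → R0 = 2.107
x·lx·mx: 0, 0.607, 1.396, 1.098, 1.408, 0.42, 0 → Σ = 4.929
T = 4.929 / 2.107 = 2.339345… → 2.34

2.34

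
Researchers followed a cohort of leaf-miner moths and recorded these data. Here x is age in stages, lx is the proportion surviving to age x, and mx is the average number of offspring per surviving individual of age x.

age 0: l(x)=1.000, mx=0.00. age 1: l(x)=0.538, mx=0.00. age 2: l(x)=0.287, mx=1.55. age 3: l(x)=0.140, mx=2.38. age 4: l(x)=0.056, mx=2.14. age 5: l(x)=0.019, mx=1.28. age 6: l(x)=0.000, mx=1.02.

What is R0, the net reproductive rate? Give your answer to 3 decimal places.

0.922

lx·mx by age: 0, 0, 0.44485, 0.3332, 0.11984, 0.02432, 0
R0 = Σ lx·mx = 0.92221 → 0.922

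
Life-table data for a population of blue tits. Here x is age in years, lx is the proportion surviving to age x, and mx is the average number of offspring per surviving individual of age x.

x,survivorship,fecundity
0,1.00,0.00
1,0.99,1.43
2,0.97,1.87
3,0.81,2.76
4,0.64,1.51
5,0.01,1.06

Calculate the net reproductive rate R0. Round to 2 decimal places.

lx·mx by age: 0, 1.4157, 1.8139, 2.2356, 0.9664, 0.0106
R0 = Σ lx·mx = 6.4422 → 6.44

6.44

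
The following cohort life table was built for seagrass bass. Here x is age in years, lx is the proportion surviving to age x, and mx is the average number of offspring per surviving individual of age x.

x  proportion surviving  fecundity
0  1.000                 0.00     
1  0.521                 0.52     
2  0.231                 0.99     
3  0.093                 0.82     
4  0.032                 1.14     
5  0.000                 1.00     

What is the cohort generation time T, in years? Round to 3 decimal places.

1.801

lx·mx: 0, 0.27092, 0.22869, 0.07626, 0.03648, 0 → R0 = 0.61235
x·lx·mx: 0, 0.27092, 0.45738, 0.22878, 0.14592, 0 → Σ = 1.103
T = 1.103 / 0.61235 = 1.801257… → 1.801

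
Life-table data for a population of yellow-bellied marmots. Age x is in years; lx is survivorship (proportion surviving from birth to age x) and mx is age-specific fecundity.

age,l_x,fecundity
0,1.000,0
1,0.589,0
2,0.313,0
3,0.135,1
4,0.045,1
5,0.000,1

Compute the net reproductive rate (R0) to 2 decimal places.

lx·mx by age: 0, 0, 0, 0.135, 0.045, 0
R0 = Σ lx·mx = 0.18 → 0.18

0.18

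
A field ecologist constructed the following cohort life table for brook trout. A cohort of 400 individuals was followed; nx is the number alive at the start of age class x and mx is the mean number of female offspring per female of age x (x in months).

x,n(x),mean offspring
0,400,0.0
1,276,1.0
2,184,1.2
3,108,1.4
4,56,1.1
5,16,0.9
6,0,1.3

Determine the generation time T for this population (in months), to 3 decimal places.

2.057

lx = nx/n0 = nx/400: 1, 0.69, 0.46, 0.27, 0.14, 0.04, 0
lx·mx: 0, 0.69, 0.552, 0.378, 0.154, 0.036, 0 → R0 = 1.81
x·lx·mx: 0, 0.69, 1.104, 1.134, 0.616, 0.18, 0 → Σ = 3.724
T = 3.724 / 1.81 = 2.057459… → 2.057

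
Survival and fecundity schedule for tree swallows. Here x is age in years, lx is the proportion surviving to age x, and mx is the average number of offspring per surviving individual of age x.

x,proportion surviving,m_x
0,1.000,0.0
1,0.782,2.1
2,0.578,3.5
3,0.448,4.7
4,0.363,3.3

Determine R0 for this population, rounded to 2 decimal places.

6.97

lx·mx by age: 0, 1.6422, 2.023, 2.1056, 1.1979
R0 = Σ lx·mx = 6.9687 → 6.97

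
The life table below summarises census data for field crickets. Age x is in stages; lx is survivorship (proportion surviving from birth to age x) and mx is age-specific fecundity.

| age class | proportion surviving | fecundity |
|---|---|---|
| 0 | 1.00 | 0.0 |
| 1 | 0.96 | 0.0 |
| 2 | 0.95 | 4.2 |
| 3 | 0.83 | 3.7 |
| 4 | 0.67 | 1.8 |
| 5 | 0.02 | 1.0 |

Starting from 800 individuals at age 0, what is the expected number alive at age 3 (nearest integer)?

664

Expected survivors = N0 · l_3 = 800 × 0.83 = 664 → 664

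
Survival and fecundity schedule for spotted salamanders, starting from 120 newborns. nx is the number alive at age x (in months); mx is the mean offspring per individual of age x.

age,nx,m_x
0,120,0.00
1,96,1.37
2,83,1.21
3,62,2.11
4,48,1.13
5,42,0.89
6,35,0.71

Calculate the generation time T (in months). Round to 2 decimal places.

lx = nx/n0 = nx/120: 1, 0.8, 0.69167…, 0.51667…, 0.4, 0.35, 0.29167…
lx·mx: 0, 1.096, 0.836917…, 1.090167…, 0.452, 0.3115, 0.207083… → R0 = 3.993667…
x·lx·mx: 0, 1.096, 1.673833…, 3.2705…, 1.808, 1.5575, 1.2425… → Σ = 10.648333…
T = 10.648333… / 3.993667… = 2.666305… → 2.67

2.67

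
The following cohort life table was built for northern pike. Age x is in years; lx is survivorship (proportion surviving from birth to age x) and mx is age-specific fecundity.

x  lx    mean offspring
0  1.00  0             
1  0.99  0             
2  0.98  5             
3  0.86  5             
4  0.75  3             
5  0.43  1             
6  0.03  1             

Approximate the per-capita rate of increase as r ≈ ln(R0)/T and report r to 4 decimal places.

0.8670

R0 = Σ lx·mx = 0 + 0 + 4.9 + 4.3 + 2.25 + 0.43 + 0.03 = 11.91
Σ x·lx·mx = 34.03; T = 34.03/11.91 = 2.85726…
r ≈ ln(R0)/T = ln(11.91)/2.85726… = 0.867046… → 0.8670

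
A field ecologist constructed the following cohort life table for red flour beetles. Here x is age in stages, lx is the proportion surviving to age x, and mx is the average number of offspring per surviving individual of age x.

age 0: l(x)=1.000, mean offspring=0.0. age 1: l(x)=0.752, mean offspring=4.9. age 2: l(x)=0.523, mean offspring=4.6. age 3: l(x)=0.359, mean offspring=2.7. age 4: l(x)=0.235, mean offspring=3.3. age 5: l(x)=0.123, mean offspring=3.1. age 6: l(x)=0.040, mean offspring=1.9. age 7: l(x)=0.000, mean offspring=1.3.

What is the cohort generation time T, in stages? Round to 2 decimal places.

lx·mx: 0, 3.6848, 2.4058, 0.9693, 0.7755, 0.3813, 0.076, 0 → R0 = 8.2927
x·lx·mx: 0, 3.6848, 4.8116, 2.9079, 3.102, 1.9065, 0.456, 0 → Σ = 16.8688
T = 16.8688 / 8.2927 = 2.034175… → 2.03

2.03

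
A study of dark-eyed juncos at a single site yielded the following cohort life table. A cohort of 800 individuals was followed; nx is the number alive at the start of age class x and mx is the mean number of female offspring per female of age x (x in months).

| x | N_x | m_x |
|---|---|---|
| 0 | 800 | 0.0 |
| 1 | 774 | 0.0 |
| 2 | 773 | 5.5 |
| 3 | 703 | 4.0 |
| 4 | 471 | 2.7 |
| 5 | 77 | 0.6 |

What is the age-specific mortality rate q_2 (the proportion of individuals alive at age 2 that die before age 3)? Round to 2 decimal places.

lx = nx/n0 = nx/800: 1, 0.9675, 0.96625, 0.87875, 0.58875, 0.09625
q_2 = (l_2 − l_3) / l_2 = (0.96625 − 0.87875) / 0.96625
     = 0.0875 / 0.96625 = 0.090556… → 0.09

0.09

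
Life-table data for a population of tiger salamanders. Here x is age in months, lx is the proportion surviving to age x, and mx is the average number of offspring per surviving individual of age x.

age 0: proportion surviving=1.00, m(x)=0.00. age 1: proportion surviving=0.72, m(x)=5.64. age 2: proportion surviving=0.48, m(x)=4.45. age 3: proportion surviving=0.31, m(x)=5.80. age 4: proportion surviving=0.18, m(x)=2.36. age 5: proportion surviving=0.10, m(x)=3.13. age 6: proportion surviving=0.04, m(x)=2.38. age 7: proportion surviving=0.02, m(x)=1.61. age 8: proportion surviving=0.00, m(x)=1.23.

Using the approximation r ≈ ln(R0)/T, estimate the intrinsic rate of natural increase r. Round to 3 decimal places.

R0 = Σ lx·mx = 0 + 4.0608 + 2.136 + 1.798 + 0.4248 + 0.313 + 0.0952 + 0.0322 + 0 = 8.86
Σ x·lx·mx = 17.7876; T = 17.7876/8.86 = 2.00763…
r ≈ ln(R0)/T = ln(8.86)/2.00763… = 1.08663… → 1.087

1.087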